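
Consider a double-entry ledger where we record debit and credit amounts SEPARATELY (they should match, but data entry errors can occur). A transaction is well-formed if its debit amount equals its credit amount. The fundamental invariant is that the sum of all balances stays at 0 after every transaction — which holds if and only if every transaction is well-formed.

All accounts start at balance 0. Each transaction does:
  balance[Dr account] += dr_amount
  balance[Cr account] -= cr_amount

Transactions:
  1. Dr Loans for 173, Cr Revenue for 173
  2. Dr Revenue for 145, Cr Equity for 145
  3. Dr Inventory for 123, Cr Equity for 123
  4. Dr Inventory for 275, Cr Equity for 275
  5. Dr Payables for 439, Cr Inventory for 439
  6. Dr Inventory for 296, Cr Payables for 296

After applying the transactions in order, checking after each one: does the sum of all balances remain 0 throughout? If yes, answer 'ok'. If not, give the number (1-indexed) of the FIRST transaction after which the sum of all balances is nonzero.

Answer: ok

Derivation:
After txn 1: dr=173 cr=173 sum_balances=0
After txn 2: dr=145 cr=145 sum_balances=0
After txn 3: dr=123 cr=123 sum_balances=0
After txn 4: dr=275 cr=275 sum_balances=0
After txn 5: dr=439 cr=439 sum_balances=0
After txn 6: dr=296 cr=296 sum_balances=0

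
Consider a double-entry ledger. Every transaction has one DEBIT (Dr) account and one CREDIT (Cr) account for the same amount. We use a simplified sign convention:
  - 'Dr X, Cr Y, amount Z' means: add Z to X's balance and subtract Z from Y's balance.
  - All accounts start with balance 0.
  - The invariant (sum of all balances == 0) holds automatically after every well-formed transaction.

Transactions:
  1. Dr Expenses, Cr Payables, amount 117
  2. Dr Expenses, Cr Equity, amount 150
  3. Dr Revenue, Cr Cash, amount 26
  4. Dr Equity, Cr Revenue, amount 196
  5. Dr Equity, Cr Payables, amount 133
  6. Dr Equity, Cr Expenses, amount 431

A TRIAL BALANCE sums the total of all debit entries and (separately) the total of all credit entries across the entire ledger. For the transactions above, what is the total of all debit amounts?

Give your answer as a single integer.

Txn 1: debit+=117
Txn 2: debit+=150
Txn 3: debit+=26
Txn 4: debit+=196
Txn 5: debit+=133
Txn 6: debit+=431
Total debits = 1053

Answer: 1053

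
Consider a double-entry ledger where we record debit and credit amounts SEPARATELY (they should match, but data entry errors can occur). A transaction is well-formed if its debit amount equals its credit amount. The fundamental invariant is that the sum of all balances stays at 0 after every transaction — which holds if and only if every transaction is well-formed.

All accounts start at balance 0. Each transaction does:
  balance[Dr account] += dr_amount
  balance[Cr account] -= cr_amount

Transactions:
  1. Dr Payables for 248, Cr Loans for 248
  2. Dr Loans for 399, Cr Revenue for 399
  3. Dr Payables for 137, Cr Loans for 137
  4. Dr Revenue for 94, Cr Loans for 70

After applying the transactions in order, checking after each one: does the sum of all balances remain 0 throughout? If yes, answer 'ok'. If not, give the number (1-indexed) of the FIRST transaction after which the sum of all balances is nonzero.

Answer: 4

Derivation:
After txn 1: dr=248 cr=248 sum_balances=0
After txn 2: dr=399 cr=399 sum_balances=0
After txn 3: dr=137 cr=137 sum_balances=0
After txn 4: dr=94 cr=70 sum_balances=24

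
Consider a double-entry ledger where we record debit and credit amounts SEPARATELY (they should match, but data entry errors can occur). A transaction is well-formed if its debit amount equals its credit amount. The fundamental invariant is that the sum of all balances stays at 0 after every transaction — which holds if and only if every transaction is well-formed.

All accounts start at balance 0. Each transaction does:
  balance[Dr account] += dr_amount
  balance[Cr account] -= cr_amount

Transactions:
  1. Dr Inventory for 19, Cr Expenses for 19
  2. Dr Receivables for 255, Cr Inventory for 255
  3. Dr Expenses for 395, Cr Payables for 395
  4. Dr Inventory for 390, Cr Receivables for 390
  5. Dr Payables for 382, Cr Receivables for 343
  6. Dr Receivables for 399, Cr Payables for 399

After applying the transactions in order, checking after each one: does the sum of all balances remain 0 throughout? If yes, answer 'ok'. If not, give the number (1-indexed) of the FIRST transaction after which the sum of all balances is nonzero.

Answer: 5

Derivation:
After txn 1: dr=19 cr=19 sum_balances=0
After txn 2: dr=255 cr=255 sum_balances=0
After txn 3: dr=395 cr=395 sum_balances=0
After txn 4: dr=390 cr=390 sum_balances=0
After txn 5: dr=382 cr=343 sum_balances=39
After txn 6: dr=399 cr=399 sum_balances=39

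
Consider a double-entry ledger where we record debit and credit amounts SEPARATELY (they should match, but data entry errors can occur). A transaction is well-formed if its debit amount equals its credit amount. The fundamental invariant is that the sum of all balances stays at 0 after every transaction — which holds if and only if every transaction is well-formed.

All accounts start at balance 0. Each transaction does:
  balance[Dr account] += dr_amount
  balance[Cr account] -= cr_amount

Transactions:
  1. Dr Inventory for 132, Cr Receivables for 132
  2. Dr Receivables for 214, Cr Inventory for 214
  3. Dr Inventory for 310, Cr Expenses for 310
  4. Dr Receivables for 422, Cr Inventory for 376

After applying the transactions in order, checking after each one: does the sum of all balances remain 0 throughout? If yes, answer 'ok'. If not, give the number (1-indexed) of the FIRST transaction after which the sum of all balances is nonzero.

Answer: 4

Derivation:
After txn 1: dr=132 cr=132 sum_balances=0
After txn 2: dr=214 cr=214 sum_balances=0
After txn 3: dr=310 cr=310 sum_balances=0
After txn 4: dr=422 cr=376 sum_balances=46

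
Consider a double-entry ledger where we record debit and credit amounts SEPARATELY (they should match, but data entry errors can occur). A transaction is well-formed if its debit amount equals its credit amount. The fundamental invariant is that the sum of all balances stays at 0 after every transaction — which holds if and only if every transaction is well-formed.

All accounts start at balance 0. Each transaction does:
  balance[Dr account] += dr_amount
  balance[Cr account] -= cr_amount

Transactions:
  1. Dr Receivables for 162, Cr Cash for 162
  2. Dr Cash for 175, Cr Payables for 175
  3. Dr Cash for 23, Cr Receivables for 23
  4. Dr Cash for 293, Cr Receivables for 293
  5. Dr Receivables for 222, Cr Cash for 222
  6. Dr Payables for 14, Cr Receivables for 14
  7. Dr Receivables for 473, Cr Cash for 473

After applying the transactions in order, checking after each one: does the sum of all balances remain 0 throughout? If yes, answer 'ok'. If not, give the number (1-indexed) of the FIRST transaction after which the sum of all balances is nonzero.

Answer: ok

Derivation:
After txn 1: dr=162 cr=162 sum_balances=0
After txn 2: dr=175 cr=175 sum_balances=0
After txn 3: dr=23 cr=23 sum_balances=0
After txn 4: dr=293 cr=293 sum_balances=0
After txn 5: dr=222 cr=222 sum_balances=0
After txn 6: dr=14 cr=14 sum_balances=0
After txn 7: dr=473 cr=473 sum_balances=0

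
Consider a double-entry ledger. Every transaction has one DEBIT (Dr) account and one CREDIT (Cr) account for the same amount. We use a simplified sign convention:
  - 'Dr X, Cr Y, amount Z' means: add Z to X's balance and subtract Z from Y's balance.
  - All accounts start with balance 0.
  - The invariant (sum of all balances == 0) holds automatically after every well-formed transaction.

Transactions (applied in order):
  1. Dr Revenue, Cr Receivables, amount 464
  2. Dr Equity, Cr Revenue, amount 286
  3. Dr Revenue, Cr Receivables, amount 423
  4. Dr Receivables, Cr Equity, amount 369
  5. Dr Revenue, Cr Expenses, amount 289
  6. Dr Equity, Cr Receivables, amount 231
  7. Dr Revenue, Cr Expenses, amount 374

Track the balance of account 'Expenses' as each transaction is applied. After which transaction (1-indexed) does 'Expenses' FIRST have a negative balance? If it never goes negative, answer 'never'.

After txn 1: Expenses=0
After txn 2: Expenses=0
After txn 3: Expenses=0
After txn 4: Expenses=0
After txn 5: Expenses=-289

Answer: 5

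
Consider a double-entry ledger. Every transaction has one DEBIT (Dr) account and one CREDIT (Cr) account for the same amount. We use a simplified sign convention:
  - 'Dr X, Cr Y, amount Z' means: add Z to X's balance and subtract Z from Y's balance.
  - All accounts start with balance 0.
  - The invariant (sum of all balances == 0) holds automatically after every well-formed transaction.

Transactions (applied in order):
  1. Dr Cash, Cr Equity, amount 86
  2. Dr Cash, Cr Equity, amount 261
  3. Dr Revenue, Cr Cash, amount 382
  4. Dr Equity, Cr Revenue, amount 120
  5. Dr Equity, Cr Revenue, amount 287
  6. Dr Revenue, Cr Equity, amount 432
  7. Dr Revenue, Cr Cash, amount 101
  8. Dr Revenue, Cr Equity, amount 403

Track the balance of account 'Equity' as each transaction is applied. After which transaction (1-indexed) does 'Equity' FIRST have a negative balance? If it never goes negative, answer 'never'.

Answer: 1

Derivation:
After txn 1: Equity=-86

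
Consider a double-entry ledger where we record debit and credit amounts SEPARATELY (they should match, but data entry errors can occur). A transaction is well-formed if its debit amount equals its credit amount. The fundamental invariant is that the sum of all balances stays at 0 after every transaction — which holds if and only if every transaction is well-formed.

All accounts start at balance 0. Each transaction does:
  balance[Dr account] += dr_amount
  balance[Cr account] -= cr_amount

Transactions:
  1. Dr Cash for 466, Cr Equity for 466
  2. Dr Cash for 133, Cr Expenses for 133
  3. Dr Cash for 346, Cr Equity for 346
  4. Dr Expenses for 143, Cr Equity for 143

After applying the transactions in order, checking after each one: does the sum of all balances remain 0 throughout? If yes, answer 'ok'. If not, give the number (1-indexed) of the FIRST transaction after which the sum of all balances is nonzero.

Answer: ok

Derivation:
After txn 1: dr=466 cr=466 sum_balances=0
After txn 2: dr=133 cr=133 sum_balances=0
After txn 3: dr=346 cr=346 sum_balances=0
After txn 4: dr=143 cr=143 sum_balances=0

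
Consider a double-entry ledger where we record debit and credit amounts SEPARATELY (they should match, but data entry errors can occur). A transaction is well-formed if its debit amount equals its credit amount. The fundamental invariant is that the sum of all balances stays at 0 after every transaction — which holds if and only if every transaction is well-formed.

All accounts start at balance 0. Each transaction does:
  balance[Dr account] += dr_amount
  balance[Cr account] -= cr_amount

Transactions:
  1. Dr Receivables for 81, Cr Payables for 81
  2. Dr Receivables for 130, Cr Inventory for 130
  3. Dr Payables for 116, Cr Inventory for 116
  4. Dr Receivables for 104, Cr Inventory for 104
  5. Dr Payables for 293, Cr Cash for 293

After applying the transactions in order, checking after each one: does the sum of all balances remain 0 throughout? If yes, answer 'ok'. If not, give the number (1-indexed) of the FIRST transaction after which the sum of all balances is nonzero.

After txn 1: dr=81 cr=81 sum_balances=0
After txn 2: dr=130 cr=130 sum_balances=0
After txn 3: dr=116 cr=116 sum_balances=0
After txn 4: dr=104 cr=104 sum_balances=0
After txn 5: dr=293 cr=293 sum_balances=0

Answer: ok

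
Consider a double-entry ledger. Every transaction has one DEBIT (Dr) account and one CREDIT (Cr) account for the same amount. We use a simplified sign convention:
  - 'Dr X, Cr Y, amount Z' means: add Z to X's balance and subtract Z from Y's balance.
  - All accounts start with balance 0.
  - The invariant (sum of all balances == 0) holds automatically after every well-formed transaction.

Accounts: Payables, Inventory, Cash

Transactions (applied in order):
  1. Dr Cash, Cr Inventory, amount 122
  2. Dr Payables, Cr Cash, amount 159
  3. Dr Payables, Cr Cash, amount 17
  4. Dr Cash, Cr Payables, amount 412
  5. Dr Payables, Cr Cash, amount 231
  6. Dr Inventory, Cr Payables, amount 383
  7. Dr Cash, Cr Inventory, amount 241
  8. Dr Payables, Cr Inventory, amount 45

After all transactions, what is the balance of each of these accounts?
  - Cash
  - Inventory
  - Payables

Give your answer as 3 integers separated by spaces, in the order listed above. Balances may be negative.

After txn 1 (Dr Cash, Cr Inventory, amount 122): Cash=122 Inventory=-122
After txn 2 (Dr Payables, Cr Cash, amount 159): Cash=-37 Inventory=-122 Payables=159
After txn 3 (Dr Payables, Cr Cash, amount 17): Cash=-54 Inventory=-122 Payables=176
After txn 4 (Dr Cash, Cr Payables, amount 412): Cash=358 Inventory=-122 Payables=-236
After txn 5 (Dr Payables, Cr Cash, amount 231): Cash=127 Inventory=-122 Payables=-5
After txn 6 (Dr Inventory, Cr Payables, amount 383): Cash=127 Inventory=261 Payables=-388
After txn 7 (Dr Cash, Cr Inventory, amount 241): Cash=368 Inventory=20 Payables=-388
After txn 8 (Dr Payables, Cr Inventory, amount 45): Cash=368 Inventory=-25 Payables=-343

Answer: 368 -25 -343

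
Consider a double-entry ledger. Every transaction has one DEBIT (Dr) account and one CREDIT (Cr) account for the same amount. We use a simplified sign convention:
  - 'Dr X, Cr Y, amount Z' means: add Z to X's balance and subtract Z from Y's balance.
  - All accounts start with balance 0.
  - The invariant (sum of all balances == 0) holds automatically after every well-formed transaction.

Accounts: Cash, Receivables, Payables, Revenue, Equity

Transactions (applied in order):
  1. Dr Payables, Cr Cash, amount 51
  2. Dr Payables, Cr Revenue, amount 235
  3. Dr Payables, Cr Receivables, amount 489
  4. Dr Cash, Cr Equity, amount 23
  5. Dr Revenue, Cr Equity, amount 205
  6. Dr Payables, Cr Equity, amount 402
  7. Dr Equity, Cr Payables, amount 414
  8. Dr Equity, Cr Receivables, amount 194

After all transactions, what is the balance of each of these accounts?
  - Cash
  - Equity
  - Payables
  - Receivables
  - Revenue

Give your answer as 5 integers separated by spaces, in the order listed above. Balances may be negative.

Answer: -28 -22 763 -683 -30

Derivation:
After txn 1 (Dr Payables, Cr Cash, amount 51): Cash=-51 Payables=51
After txn 2 (Dr Payables, Cr Revenue, amount 235): Cash=-51 Payables=286 Revenue=-235
After txn 3 (Dr Payables, Cr Receivables, amount 489): Cash=-51 Payables=775 Receivables=-489 Revenue=-235
After txn 4 (Dr Cash, Cr Equity, amount 23): Cash=-28 Equity=-23 Payables=775 Receivables=-489 Revenue=-235
After txn 5 (Dr Revenue, Cr Equity, amount 205): Cash=-28 Equity=-228 Payables=775 Receivables=-489 Revenue=-30
After txn 6 (Dr Payables, Cr Equity, amount 402): Cash=-28 Equity=-630 Payables=1177 Receivables=-489 Revenue=-30
After txn 7 (Dr Equity, Cr Payables, amount 414): Cash=-28 Equity=-216 Payables=763 Receivables=-489 Revenue=-30
After txn 8 (Dr Equity, Cr Receivables, amount 194): Cash=-28 Equity=-22 Payables=763 Receivables=-683 Revenue=-30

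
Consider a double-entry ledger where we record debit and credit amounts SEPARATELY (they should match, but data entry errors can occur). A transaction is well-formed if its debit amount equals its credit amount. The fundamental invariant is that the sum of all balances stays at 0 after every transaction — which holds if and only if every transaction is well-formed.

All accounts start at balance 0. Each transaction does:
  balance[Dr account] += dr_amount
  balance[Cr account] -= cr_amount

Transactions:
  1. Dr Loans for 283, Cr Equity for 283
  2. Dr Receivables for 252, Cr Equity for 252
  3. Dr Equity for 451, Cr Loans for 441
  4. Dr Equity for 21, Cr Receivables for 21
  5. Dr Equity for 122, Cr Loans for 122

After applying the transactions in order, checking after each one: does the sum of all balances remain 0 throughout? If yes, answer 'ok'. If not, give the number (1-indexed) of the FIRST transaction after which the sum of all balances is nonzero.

Answer: 3

Derivation:
After txn 1: dr=283 cr=283 sum_balances=0
After txn 2: dr=252 cr=252 sum_balances=0
After txn 3: dr=451 cr=441 sum_balances=10
After txn 4: dr=21 cr=21 sum_balances=10
After txn 5: dr=122 cr=122 sum_balances=10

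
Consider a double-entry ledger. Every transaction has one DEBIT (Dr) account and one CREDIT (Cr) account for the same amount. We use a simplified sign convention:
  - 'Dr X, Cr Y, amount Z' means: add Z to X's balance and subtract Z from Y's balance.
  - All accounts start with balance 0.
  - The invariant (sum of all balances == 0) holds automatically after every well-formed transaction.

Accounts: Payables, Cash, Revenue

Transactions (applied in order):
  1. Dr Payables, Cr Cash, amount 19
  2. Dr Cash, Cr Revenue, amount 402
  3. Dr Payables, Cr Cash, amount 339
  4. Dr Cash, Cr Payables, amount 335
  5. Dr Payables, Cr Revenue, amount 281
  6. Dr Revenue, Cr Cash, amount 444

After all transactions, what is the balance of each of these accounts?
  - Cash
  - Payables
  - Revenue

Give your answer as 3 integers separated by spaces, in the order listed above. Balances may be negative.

After txn 1 (Dr Payables, Cr Cash, amount 19): Cash=-19 Payables=19
After txn 2 (Dr Cash, Cr Revenue, amount 402): Cash=383 Payables=19 Revenue=-402
After txn 3 (Dr Payables, Cr Cash, amount 339): Cash=44 Payables=358 Revenue=-402
After txn 4 (Dr Cash, Cr Payables, amount 335): Cash=379 Payables=23 Revenue=-402
After txn 5 (Dr Payables, Cr Revenue, amount 281): Cash=379 Payables=304 Revenue=-683
After txn 6 (Dr Revenue, Cr Cash, amount 444): Cash=-65 Payables=304 Revenue=-239

Answer: -65 304 -239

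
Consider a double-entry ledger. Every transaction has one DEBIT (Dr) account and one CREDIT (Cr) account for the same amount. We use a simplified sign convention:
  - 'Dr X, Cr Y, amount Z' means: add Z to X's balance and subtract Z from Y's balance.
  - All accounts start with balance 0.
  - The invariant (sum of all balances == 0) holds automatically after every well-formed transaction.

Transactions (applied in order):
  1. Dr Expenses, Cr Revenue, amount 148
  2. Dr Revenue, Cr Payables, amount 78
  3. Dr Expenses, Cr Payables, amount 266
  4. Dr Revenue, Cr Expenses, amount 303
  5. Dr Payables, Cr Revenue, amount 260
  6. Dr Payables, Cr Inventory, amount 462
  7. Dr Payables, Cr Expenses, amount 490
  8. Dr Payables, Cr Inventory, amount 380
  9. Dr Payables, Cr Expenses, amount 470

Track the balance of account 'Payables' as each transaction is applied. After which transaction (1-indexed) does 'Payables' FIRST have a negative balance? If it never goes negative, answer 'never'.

Answer: 2

Derivation:
After txn 1: Payables=0
After txn 2: Payables=-78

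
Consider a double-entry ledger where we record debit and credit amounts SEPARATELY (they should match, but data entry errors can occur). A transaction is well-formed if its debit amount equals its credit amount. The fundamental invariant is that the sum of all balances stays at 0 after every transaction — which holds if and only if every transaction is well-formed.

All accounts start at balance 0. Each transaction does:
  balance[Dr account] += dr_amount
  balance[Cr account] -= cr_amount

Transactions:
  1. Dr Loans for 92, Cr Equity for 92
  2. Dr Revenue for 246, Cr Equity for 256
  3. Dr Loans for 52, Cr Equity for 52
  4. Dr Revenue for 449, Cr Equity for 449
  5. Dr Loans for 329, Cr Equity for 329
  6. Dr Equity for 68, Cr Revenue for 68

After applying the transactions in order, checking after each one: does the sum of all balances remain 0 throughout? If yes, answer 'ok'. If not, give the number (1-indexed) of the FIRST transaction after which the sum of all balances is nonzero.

Answer: 2

Derivation:
After txn 1: dr=92 cr=92 sum_balances=0
After txn 2: dr=246 cr=256 sum_balances=-10
After txn 3: dr=52 cr=52 sum_balances=-10
After txn 4: dr=449 cr=449 sum_balances=-10
After txn 5: dr=329 cr=329 sum_balances=-10
After txn 6: dr=68 cr=68 sum_balances=-10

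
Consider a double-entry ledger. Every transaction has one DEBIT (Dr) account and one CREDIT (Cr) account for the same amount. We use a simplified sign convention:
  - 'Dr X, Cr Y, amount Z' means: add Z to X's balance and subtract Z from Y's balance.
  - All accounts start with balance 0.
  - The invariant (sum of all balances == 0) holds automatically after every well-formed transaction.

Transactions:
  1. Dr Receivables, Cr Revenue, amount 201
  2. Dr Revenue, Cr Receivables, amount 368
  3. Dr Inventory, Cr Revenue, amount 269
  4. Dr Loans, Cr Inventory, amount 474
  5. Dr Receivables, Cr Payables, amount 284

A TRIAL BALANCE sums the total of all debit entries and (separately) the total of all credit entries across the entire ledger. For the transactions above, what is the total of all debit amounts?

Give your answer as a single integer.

Answer: 1596

Derivation:
Txn 1: debit+=201
Txn 2: debit+=368
Txn 3: debit+=269
Txn 4: debit+=474
Txn 5: debit+=284
Total debits = 1596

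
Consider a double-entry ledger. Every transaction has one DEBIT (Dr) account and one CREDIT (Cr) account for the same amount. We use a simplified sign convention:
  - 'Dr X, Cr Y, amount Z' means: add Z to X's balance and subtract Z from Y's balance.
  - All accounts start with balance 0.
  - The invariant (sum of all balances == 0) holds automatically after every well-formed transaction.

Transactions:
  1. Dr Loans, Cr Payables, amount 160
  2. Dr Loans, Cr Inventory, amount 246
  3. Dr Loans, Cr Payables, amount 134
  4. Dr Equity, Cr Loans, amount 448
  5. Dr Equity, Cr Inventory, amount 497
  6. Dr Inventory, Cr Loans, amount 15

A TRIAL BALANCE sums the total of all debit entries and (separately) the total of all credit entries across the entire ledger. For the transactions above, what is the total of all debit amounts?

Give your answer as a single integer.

Txn 1: debit+=160
Txn 2: debit+=246
Txn 3: debit+=134
Txn 4: debit+=448
Txn 5: debit+=497
Txn 6: debit+=15
Total debits = 1500

Answer: 1500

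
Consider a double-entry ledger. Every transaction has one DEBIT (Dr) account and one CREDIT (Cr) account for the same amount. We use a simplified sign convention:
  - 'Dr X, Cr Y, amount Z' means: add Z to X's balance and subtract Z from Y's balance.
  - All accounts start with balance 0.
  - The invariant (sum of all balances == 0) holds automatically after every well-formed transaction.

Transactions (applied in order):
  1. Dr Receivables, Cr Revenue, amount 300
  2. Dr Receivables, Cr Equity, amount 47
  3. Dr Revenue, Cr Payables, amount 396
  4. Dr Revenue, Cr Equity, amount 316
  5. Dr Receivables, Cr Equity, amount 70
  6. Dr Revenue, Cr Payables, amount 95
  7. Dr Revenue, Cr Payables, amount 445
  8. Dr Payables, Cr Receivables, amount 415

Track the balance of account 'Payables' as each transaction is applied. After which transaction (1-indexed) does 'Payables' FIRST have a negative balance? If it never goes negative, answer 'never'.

Answer: 3

Derivation:
After txn 1: Payables=0
After txn 2: Payables=0
After txn 3: Payables=-396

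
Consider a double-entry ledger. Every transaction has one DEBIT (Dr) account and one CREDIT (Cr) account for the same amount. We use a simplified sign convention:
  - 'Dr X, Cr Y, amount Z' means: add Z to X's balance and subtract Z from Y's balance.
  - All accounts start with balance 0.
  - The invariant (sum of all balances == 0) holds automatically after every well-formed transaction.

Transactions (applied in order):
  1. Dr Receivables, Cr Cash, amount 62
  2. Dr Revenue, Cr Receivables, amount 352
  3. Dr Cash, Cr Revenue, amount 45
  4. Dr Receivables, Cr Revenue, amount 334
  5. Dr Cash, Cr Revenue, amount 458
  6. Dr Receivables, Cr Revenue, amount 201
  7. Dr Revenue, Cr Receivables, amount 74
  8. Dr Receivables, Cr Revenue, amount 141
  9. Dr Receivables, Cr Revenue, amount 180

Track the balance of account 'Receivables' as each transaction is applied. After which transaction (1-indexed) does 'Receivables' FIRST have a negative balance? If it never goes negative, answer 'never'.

Answer: 2

Derivation:
After txn 1: Receivables=62
After txn 2: Receivables=-290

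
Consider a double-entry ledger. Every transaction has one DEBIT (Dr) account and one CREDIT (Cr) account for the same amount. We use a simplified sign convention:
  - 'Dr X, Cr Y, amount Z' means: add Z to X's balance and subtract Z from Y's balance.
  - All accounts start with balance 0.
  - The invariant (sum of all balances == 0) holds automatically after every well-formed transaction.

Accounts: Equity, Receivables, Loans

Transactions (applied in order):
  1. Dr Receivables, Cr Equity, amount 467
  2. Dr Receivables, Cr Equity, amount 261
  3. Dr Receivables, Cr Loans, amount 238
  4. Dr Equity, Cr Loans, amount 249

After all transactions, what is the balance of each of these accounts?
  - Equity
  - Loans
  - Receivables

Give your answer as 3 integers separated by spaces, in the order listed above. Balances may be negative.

Answer: -479 -487 966

Derivation:
After txn 1 (Dr Receivables, Cr Equity, amount 467): Equity=-467 Receivables=467
After txn 2 (Dr Receivables, Cr Equity, amount 261): Equity=-728 Receivables=728
After txn 3 (Dr Receivables, Cr Loans, amount 238): Equity=-728 Loans=-238 Receivables=966
After txn 4 (Dr Equity, Cr Loans, amount 249): Equity=-479 Loans=-487 Receivables=966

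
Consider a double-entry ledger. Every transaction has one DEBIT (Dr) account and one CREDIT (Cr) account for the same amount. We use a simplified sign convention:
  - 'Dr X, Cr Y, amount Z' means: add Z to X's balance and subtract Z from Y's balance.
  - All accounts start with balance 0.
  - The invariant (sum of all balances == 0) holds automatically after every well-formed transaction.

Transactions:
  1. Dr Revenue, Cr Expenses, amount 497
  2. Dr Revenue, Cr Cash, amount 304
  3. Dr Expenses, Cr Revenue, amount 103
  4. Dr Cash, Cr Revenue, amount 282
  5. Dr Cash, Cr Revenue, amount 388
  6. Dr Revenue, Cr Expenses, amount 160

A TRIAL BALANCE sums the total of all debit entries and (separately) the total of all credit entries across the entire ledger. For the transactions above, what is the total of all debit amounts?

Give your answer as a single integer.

Answer: 1734

Derivation:
Txn 1: debit+=497
Txn 2: debit+=304
Txn 3: debit+=103
Txn 4: debit+=282
Txn 5: debit+=388
Txn 6: debit+=160
Total debits = 1734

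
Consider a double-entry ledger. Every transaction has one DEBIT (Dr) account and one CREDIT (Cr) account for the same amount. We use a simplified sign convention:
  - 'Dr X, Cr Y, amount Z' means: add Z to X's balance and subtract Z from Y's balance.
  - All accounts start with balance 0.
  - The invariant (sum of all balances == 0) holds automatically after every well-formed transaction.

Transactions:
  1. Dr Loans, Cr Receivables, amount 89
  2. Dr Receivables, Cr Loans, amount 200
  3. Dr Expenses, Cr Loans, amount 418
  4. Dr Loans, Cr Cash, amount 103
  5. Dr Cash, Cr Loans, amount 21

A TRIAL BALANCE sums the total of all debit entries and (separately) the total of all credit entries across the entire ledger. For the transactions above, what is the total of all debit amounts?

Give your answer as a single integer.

Answer: 831

Derivation:
Txn 1: debit+=89
Txn 2: debit+=200
Txn 3: debit+=418
Txn 4: debit+=103
Txn 5: debit+=21
Total debits = 831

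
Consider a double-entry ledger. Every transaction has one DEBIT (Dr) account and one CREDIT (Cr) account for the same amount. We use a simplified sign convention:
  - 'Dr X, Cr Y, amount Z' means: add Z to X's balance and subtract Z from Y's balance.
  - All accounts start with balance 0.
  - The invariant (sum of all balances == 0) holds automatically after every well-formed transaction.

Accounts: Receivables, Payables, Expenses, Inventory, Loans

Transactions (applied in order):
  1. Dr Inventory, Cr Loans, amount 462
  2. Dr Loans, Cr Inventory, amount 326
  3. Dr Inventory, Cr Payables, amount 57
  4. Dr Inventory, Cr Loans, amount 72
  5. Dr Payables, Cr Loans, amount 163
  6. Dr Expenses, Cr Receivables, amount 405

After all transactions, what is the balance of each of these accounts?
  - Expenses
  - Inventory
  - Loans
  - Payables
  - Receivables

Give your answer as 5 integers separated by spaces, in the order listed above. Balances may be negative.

After txn 1 (Dr Inventory, Cr Loans, amount 462): Inventory=462 Loans=-462
After txn 2 (Dr Loans, Cr Inventory, amount 326): Inventory=136 Loans=-136
After txn 3 (Dr Inventory, Cr Payables, amount 57): Inventory=193 Loans=-136 Payables=-57
After txn 4 (Dr Inventory, Cr Loans, amount 72): Inventory=265 Loans=-208 Payables=-57
After txn 5 (Dr Payables, Cr Loans, amount 163): Inventory=265 Loans=-371 Payables=106
After txn 6 (Dr Expenses, Cr Receivables, amount 405): Expenses=405 Inventory=265 Loans=-371 Payables=106 Receivables=-405

Answer: 405 265 -371 106 -405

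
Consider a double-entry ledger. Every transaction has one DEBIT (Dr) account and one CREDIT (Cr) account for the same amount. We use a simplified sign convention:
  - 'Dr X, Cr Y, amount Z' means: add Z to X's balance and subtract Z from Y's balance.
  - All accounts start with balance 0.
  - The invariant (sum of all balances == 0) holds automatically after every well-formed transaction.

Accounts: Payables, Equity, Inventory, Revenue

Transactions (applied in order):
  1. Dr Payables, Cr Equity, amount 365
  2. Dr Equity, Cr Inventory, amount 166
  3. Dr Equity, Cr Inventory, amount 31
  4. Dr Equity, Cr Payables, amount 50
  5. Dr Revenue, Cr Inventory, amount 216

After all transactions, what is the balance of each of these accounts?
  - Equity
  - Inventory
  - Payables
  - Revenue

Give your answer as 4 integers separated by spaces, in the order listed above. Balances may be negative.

Answer: -118 -413 315 216

Derivation:
After txn 1 (Dr Payables, Cr Equity, amount 365): Equity=-365 Payables=365
After txn 2 (Dr Equity, Cr Inventory, amount 166): Equity=-199 Inventory=-166 Payables=365
After txn 3 (Dr Equity, Cr Inventory, amount 31): Equity=-168 Inventory=-197 Payables=365
After txn 4 (Dr Equity, Cr Payables, amount 50): Equity=-118 Inventory=-197 Payables=315
After txn 5 (Dr Revenue, Cr Inventory, amount 216): Equity=-118 Inventory=-413 Payables=315 Revenue=216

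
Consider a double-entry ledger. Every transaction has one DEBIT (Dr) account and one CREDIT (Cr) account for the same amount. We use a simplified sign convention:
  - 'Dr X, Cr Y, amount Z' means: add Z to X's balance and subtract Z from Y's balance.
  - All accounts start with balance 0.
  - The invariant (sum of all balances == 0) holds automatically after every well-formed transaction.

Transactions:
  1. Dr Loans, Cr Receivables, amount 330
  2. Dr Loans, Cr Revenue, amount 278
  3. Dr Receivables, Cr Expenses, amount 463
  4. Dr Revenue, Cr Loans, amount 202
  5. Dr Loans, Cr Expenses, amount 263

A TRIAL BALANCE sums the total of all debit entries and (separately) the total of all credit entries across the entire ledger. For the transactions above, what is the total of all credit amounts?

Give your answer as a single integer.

Answer: 1536

Derivation:
Txn 1: credit+=330
Txn 2: credit+=278
Txn 3: credit+=463
Txn 4: credit+=202
Txn 5: credit+=263
Total credits = 1536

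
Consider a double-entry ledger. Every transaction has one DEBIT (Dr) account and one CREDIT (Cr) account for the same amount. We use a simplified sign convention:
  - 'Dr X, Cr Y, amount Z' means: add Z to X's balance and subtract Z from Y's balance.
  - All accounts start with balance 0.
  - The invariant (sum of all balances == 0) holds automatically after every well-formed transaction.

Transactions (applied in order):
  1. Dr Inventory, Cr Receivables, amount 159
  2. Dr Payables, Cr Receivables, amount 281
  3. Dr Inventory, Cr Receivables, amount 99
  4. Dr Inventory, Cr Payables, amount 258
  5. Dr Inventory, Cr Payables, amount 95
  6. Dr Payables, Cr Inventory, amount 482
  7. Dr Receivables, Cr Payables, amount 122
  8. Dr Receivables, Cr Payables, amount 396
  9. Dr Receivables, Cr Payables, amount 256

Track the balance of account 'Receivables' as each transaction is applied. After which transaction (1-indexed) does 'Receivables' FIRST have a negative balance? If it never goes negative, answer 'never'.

After txn 1: Receivables=-159

Answer: 1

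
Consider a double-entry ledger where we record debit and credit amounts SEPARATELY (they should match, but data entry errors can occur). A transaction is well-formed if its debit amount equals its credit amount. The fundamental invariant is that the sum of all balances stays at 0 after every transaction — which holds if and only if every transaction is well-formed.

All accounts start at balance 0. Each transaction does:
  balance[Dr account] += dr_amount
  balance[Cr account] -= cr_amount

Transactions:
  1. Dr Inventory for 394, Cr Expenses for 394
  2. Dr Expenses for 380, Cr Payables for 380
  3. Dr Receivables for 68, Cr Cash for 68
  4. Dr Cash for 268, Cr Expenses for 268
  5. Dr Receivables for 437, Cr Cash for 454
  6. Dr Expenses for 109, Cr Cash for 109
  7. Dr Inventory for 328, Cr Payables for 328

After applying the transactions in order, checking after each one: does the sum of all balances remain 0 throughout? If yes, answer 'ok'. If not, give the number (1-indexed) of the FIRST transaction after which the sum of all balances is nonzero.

Answer: 5

Derivation:
After txn 1: dr=394 cr=394 sum_balances=0
After txn 2: dr=380 cr=380 sum_balances=0
After txn 3: dr=68 cr=68 sum_balances=0
After txn 4: dr=268 cr=268 sum_balances=0
After txn 5: dr=437 cr=454 sum_balances=-17
After txn 6: dr=109 cr=109 sum_balances=-17
After txn 7: dr=328 cr=328 sum_balances=-17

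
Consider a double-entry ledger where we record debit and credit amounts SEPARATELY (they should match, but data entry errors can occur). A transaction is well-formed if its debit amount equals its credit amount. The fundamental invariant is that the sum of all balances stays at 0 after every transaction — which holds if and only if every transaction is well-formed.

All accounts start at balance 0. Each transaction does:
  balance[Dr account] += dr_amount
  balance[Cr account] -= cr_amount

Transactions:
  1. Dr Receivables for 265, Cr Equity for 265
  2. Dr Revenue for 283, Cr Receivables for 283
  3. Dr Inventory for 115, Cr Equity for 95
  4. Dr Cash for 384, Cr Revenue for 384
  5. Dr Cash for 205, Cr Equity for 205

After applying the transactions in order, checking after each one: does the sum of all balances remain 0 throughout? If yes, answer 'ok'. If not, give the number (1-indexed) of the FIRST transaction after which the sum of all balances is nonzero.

After txn 1: dr=265 cr=265 sum_balances=0
After txn 2: dr=283 cr=283 sum_balances=0
After txn 3: dr=115 cr=95 sum_balances=20
After txn 4: dr=384 cr=384 sum_balances=20
After txn 5: dr=205 cr=205 sum_balances=20

Answer: 3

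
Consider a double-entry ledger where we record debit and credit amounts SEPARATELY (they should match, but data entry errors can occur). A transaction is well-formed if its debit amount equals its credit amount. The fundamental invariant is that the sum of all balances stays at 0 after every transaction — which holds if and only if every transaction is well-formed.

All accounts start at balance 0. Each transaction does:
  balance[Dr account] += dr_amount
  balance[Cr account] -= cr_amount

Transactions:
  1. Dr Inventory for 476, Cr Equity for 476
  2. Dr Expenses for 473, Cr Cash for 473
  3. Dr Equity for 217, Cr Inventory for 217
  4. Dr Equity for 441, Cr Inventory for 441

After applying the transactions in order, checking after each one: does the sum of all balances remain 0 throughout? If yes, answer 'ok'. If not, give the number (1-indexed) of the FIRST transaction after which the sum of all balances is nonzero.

Answer: ok

Derivation:
After txn 1: dr=476 cr=476 sum_balances=0
After txn 2: dr=473 cr=473 sum_balances=0
After txn 3: dr=217 cr=217 sum_balances=0
After txn 4: dr=441 cr=441 sum_balances=0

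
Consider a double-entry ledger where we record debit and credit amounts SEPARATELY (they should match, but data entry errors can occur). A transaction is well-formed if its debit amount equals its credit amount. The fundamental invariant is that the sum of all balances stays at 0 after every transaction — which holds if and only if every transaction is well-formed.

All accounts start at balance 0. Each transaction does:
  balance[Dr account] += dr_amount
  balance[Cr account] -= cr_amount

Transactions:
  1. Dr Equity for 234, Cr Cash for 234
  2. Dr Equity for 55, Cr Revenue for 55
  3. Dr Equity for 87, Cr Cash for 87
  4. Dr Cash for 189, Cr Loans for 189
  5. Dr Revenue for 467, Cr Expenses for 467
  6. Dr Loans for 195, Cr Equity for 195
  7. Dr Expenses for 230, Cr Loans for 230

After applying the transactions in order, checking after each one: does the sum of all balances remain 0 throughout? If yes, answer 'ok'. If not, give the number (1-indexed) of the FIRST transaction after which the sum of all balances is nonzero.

Answer: ok

Derivation:
After txn 1: dr=234 cr=234 sum_balances=0
After txn 2: dr=55 cr=55 sum_balances=0
After txn 3: dr=87 cr=87 sum_balances=0
After txn 4: dr=189 cr=189 sum_balances=0
After txn 5: dr=467 cr=467 sum_balances=0
After txn 6: dr=195 cr=195 sum_balances=0
After txn 7: dr=230 cr=230 sum_balances=0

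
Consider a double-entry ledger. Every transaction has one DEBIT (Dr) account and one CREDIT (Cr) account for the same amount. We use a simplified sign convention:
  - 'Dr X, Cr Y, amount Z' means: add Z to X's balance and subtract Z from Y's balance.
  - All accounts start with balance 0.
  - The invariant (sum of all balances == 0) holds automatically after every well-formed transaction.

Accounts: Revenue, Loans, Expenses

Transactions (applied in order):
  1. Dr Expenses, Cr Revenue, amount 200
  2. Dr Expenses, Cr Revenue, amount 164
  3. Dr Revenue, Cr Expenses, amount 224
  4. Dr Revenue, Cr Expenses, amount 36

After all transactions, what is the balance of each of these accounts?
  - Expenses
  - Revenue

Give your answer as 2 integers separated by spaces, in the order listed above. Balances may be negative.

Answer: 104 -104

Derivation:
After txn 1 (Dr Expenses, Cr Revenue, amount 200): Expenses=200 Revenue=-200
After txn 2 (Dr Expenses, Cr Revenue, amount 164): Expenses=364 Revenue=-364
After txn 3 (Dr Revenue, Cr Expenses, amount 224): Expenses=140 Revenue=-140
After txn 4 (Dr Revenue, Cr Expenses, amount 36): Expenses=104 Revenue=-104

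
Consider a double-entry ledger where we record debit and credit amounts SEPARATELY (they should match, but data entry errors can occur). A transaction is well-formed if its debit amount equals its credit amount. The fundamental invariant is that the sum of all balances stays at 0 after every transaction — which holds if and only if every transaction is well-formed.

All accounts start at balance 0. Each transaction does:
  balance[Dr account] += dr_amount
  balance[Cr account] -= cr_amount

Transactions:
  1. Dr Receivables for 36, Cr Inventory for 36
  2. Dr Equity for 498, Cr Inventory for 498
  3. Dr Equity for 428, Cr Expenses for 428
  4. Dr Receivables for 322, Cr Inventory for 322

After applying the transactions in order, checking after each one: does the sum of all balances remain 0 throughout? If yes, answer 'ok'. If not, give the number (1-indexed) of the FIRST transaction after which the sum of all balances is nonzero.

Answer: ok

Derivation:
After txn 1: dr=36 cr=36 sum_balances=0
After txn 2: dr=498 cr=498 sum_balances=0
After txn 3: dr=428 cr=428 sum_balances=0
After txn 4: dr=322 cr=322 sum_balances=0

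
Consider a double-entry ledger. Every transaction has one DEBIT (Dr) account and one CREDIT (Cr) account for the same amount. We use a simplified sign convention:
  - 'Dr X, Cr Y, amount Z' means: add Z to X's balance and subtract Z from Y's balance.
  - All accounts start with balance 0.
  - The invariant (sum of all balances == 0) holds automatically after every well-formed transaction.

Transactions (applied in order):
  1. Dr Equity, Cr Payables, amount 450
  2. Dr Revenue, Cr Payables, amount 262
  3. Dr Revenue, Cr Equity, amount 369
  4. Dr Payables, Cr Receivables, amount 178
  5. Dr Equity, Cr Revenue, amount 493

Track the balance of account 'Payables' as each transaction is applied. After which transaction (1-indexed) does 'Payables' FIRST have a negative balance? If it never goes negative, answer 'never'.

After txn 1: Payables=-450

Answer: 1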